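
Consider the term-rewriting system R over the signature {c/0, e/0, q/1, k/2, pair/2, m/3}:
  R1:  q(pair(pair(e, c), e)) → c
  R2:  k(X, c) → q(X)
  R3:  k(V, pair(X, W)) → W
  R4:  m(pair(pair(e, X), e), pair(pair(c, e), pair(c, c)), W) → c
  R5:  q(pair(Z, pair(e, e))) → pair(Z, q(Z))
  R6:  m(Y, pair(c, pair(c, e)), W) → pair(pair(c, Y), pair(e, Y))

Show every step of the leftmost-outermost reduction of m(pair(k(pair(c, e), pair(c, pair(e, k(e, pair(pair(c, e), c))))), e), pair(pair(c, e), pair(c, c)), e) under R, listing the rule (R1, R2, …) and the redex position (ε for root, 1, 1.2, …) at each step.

1. m(pair(k(pair(c, e), pair(c, pair(e, k(e, pair(pair(c, e), c))))), e), pair(pair(c, e), pair(c, c)), e)  →  m(pair(pair(e, k(e, pair(pair(c, e), c))), e), pair(pair(c, e), pair(c, c)), e)   [R3 at 1.1]
2. m(pair(pair(e, k(e, pair(pair(c, e), c))), e), pair(pair(c, e), pair(c, c)), e)  →  c   [R4 at ε]

c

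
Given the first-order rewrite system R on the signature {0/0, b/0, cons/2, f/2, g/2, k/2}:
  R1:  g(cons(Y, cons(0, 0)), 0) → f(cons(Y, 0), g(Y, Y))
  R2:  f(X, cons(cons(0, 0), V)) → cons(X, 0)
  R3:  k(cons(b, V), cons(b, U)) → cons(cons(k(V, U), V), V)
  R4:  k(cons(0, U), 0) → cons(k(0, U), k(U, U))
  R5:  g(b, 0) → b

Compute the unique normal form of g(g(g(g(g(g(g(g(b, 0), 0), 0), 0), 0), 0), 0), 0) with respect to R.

b

1. g(g(g(g(g(g(g(g(b, 0), 0), 0), 0), 0), 0), 0), 0)  →  g(g(g(g(g(g(g(b, 0), 0), 0), 0), 0), 0), 0)   [R5 at 1.1.1.1.1.1.1]
2. g(g(g(g(g(g(g(b, 0), 0), 0), 0), 0), 0), 0)  →  g(g(g(g(g(g(b, 0), 0), 0), 0), 0), 0)   [R5 at 1.1.1.1.1.1]
3. g(g(g(g(g(g(b, 0), 0), 0), 0), 0), 0)  →  g(g(g(g(g(b, 0), 0), 0), 0), 0)   [R5 at 1.1.1.1.1]
4. g(g(g(g(g(b, 0), 0), 0), 0), 0)  →  g(g(g(g(b, 0), 0), 0), 0)   [R5 at 1.1.1.1]
5. g(g(g(g(b, 0), 0), 0), 0)  →  g(g(g(b, 0), 0), 0)   [R5 at 1.1.1]
6. g(g(g(b, 0), 0), 0)  →  g(g(b, 0), 0)   [R5 at 1.1]
7. g(g(b, 0), 0)  →  g(b, 0)   [R5 at 1]
8. g(b, 0)  →  b   [R5 at ε]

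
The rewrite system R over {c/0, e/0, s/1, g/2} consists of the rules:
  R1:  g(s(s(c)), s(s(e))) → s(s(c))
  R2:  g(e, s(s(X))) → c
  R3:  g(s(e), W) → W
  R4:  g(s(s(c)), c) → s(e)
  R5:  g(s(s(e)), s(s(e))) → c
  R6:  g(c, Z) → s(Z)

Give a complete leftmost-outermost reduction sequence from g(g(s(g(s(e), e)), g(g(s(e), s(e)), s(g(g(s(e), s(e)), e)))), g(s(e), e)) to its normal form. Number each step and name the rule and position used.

e

1. g(g(s(g(s(e), e)), g(g(s(e), s(e)), s(g(g(s(e), s(e)), e)))), g(s(e), e))  →  g(g(s(e), g(g(s(e), s(e)), s(g(g(s(e), s(e)), e)))), g(s(e), e))   [R3 at 1.1.1]
2. g(g(s(e), g(g(s(e), s(e)), s(g(g(s(e), s(e)), e)))), g(s(e), e))  →  g(g(g(s(e), s(e)), s(g(g(s(e), s(e)), e))), g(s(e), e))   [R3 at 1]
3. g(g(g(s(e), s(e)), s(g(g(s(e), s(e)), e))), g(s(e), e))  →  g(g(s(e), s(g(g(s(e), s(e)), e))), g(s(e), e))   [R3 at 1.1]
4. g(g(s(e), s(g(g(s(e), s(e)), e))), g(s(e), e))  →  g(s(g(g(s(e), s(e)), e)), g(s(e), e))   [R3 at 1]
5. g(s(g(g(s(e), s(e)), e)), g(s(e), e))  →  g(s(g(s(e), e)), g(s(e), e))   [R3 at 1.1.1]
6. g(s(g(s(e), e)), g(s(e), e))  →  g(s(e), g(s(e), e))   [R3 at 1.1]
7. g(s(e), g(s(e), e))  →  g(s(e), e)   [R3 at ε]
8. g(s(e), e)  →  e   [R3 at ε]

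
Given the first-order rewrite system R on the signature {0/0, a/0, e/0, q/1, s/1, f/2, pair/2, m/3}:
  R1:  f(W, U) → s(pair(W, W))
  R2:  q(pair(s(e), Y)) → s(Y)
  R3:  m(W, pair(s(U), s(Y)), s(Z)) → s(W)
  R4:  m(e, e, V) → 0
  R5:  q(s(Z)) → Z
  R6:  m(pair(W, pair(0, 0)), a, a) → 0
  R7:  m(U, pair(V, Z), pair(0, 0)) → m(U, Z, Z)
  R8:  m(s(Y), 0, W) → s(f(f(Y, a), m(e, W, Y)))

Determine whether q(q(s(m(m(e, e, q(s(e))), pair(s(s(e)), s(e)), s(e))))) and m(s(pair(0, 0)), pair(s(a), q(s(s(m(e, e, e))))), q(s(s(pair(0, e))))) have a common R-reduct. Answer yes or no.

Reduce t₁ = q(q(s(m(m(e, e, q(s(e))), pair(s(s(e)), s(e)), s(e))))):
1. q(q(s(m(m(e, e, q(s(e))), pair(s(s(e)), s(e)), s(e)))))  →  q(m(m(e, e, q(s(e))), pair(s(s(e)), s(e)), s(e)))   [R5 at 1]
2. q(m(m(e, e, q(s(e))), pair(s(s(e)), s(e)), s(e)))  →  q(s(m(e, e, q(s(e)))))   [R3 at 1]
3. q(s(m(e, e, q(s(e)))))  →  m(e, e, q(s(e)))   [R5 at ε]
4. m(e, e, q(s(e)))  →  0   [R4 at ε]

Reduce t₂ = m(s(pair(0, 0)), pair(s(a), q(s(s(m(e, e, e))))), q(s(s(pair(0, e))))):
1. m(s(pair(0, 0)), pair(s(a), q(s(s(m(e, e, e))))), q(s(s(pair(0, e)))))  →  m(s(pair(0, 0)), pair(s(a), s(m(e, e, e))), q(s(s(pair(0, e)))))   [R5 at 2.2]
2. m(s(pair(0, 0)), pair(s(a), s(m(e, e, e))), q(s(s(pair(0, e)))))  →  m(s(pair(0, 0)), pair(s(a), s(0)), q(s(s(pair(0, e)))))   [R4 at 2.2.1]
3. m(s(pair(0, 0)), pair(s(a), s(0)), q(s(s(pair(0, e)))))  →  m(s(pair(0, 0)), pair(s(a), s(0)), s(pair(0, e)))   [R5 at 3]
4. m(s(pair(0, 0)), pair(s(a), s(0)), s(pair(0, e)))  →  s(s(pair(0, 0)))   [R3 at ε]

no — NF(t₁) = 0, NF(t₂) = s(s(pair(0, 0)))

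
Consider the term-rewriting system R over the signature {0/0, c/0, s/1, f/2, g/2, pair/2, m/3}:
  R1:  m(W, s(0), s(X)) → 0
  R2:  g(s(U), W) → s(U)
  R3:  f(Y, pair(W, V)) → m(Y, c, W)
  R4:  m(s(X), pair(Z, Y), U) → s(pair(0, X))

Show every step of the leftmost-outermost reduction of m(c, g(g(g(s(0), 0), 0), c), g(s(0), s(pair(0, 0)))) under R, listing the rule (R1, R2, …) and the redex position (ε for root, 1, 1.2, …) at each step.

0

1. m(c, g(g(g(s(0), 0), 0), c), g(s(0), s(pair(0, 0))))  →  m(c, g(g(s(0), 0), c), g(s(0), s(pair(0, 0))))   [R2 at 2.1.1]
2. m(c, g(g(s(0), 0), c), g(s(0), s(pair(0, 0))))  →  m(c, g(s(0), c), g(s(0), s(pair(0, 0))))   [R2 at 2.1]
3. m(c, g(s(0), c), g(s(0), s(pair(0, 0))))  →  m(c, s(0), g(s(0), s(pair(0, 0))))   [R2 at 2]
4. m(c, s(0), g(s(0), s(pair(0, 0))))  →  m(c, s(0), s(0))   [R2 at 3]
5. m(c, s(0), s(0))  →  0   [R1 at ε]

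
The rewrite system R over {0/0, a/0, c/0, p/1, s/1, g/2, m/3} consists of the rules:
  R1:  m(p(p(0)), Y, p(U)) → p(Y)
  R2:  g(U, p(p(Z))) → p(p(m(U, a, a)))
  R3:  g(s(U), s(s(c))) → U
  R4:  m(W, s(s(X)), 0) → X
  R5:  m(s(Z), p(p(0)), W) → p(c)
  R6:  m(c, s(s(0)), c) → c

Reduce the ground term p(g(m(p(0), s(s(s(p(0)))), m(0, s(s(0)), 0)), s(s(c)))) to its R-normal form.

1. p(g(m(p(0), s(s(s(p(0)))), m(0, s(s(0)), 0)), s(s(c))))  →  p(g(m(p(0), s(s(s(p(0)))), 0), s(s(c))))   [R4 at 1.1.3]
2. p(g(m(p(0), s(s(s(p(0)))), 0), s(s(c))))  →  p(g(s(p(0)), s(s(c))))   [R4 at 1.1]
3. p(g(s(p(0)), s(s(c))))  →  p(p(0))   [R3 at 1]

p(p(0))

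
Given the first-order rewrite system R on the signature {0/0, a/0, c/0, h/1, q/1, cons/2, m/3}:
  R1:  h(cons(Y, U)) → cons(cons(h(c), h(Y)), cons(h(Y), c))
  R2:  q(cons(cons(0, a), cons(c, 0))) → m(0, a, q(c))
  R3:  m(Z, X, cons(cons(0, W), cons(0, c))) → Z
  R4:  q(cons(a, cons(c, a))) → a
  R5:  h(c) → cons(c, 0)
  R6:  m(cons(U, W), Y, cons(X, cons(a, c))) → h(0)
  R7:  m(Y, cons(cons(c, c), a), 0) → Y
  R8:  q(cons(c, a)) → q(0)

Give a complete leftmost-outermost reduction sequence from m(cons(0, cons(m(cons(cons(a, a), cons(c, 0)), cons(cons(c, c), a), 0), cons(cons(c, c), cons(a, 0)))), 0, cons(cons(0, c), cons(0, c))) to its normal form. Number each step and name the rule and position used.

cons(0, cons(cons(cons(a, a), cons(c, 0)), cons(cons(c, c), cons(a, 0))))

1. m(cons(0, cons(m(cons(cons(a, a), cons(c, 0)), cons(cons(c, c), a), 0), cons(cons(c, c), cons(a, 0)))), 0, cons(cons(0, c), cons(0, c)))  →  cons(0, cons(m(cons(cons(a, a), cons(c, 0)), cons(cons(c, c), a), 0), cons(cons(c, c), cons(a, 0))))   [R3 at ε]
2. cons(0, cons(m(cons(cons(a, a), cons(c, 0)), cons(cons(c, c), a), 0), cons(cons(c, c), cons(a, 0))))  →  cons(0, cons(cons(cons(a, a), cons(c, 0)), cons(cons(c, c), cons(a, 0))))   [R7 at 2.1]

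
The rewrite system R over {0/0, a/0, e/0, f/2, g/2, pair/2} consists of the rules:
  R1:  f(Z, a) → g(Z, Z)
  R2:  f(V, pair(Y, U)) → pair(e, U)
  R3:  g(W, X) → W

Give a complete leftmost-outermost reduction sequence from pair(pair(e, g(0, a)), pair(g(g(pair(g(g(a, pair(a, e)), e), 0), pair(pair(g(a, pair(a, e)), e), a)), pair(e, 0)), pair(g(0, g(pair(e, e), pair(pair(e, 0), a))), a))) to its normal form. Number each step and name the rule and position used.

1. pair(pair(e, g(0, a)), pair(g(g(pair(g(g(a, pair(a, e)), e), 0), pair(pair(g(a, pair(a, e)), e), a)), pair(e, 0)), pair(g(0, g(pair(e, e), pair(pair(e, 0), a))), a)))  →  pair(pair(e, 0), pair(g(g(pair(g(g(a, pair(a, e)), e), 0), pair(pair(g(a, pair(a, e)), e), a)), pair(e, 0)), pair(g(0, g(pair(e, e), pair(pair(e, 0), a))), a)))   [R3 at 1.2]
2. pair(pair(e, 0), pair(g(g(pair(g(g(a, pair(a, e)), e), 0), pair(pair(g(a, pair(a, e)), e), a)), pair(e, 0)), pair(g(0, g(pair(e, e), pair(pair(e, 0), a))), a)))  →  pair(pair(e, 0), pair(g(pair(g(g(a, pair(a, e)), e), 0), pair(pair(g(a, pair(a, e)), e), a)), pair(g(0, g(pair(e, e), pair(pair(e, 0), a))), a)))   [R3 at 2.1]
3. pair(pair(e, 0), pair(g(pair(g(g(a, pair(a, e)), e), 0), pair(pair(g(a, pair(a, e)), e), a)), pair(g(0, g(pair(e, e), pair(pair(e, 0), a))), a)))  →  pair(pair(e, 0), pair(pair(g(g(a, pair(a, e)), e), 0), pair(g(0, g(pair(e, e), pair(pair(e, 0), a))), a)))   [R3 at 2.1]
4. pair(pair(e, 0), pair(pair(g(g(a, pair(a, e)), e), 0), pair(g(0, g(pair(e, e), pair(pair(e, 0), a))), a)))  →  pair(pair(e, 0), pair(pair(g(a, pair(a, e)), 0), pair(g(0, g(pair(e, e), pair(pair(e, 0), a))), a)))   [R3 at 2.1.1]
5. pair(pair(e, 0), pair(pair(g(a, pair(a, e)), 0), pair(g(0, g(pair(e, e), pair(pair(e, 0), a))), a)))  →  pair(pair(e, 0), pair(pair(a, 0), pair(g(0, g(pair(e, e), pair(pair(e, 0), a))), a)))   [R3 at 2.1.1]
6. pair(pair(e, 0), pair(pair(a, 0), pair(g(0, g(pair(e, e), pair(pair(e, 0), a))), a)))  →  pair(pair(e, 0), pair(pair(a, 0), pair(0, a)))   [R3 at 2.2.1]

pair(pair(e, 0), pair(pair(a, 0), pair(0, a)))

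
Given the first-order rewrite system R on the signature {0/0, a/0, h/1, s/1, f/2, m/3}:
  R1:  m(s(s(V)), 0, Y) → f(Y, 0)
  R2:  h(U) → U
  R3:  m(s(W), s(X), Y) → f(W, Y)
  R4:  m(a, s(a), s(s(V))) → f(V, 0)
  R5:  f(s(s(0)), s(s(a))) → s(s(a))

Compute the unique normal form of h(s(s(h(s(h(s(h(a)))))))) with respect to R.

1. h(s(s(h(s(h(s(h(a))))))))  →  s(s(h(s(h(s(h(a)))))))   [R2 at ε]
2. s(s(h(s(h(s(h(a)))))))  →  s(s(s(h(s(h(a))))))   [R2 at 1.1]
3. s(s(s(h(s(h(a))))))  →  s(s(s(s(h(a)))))   [R2 at 1.1.1]
4. s(s(s(s(h(a)))))  →  s(s(s(s(a))))   [R2 at 1.1.1.1]

s(s(s(s(a))))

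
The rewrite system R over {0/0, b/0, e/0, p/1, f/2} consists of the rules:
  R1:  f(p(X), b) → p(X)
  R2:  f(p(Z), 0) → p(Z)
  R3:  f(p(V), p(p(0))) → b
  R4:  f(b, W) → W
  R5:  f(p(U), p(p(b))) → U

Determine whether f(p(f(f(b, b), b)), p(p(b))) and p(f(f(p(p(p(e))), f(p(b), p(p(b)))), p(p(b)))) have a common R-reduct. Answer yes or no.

Reduce t₁ = f(p(f(f(b, b), b)), p(p(b))):
1. f(p(f(f(b, b), b)), p(p(b)))  →  f(f(b, b), b)   [R5 at ε]
2. f(f(b, b), b)  →  f(b, b)   [R4 at 1]
3. f(b, b)  →  b   [R4 at ε]

Reduce t₂ = p(f(f(p(p(p(e))), f(p(b), p(p(b)))), p(p(b)))):
1. p(f(f(p(p(p(e))), f(p(b), p(p(b)))), p(p(b))))  →  p(f(f(p(p(p(e))), b), p(p(b))))   [R5 at 1.1.2]
2. p(f(f(p(p(p(e))), b), p(p(b))))  →  p(f(p(p(p(e))), p(p(b))))   [R1 at 1.1]
3. p(f(p(p(p(e))), p(p(b))))  →  p(p(p(e)))   [R5 at 1]

no — NF(t₁) = b, NF(t₂) = p(p(p(e)))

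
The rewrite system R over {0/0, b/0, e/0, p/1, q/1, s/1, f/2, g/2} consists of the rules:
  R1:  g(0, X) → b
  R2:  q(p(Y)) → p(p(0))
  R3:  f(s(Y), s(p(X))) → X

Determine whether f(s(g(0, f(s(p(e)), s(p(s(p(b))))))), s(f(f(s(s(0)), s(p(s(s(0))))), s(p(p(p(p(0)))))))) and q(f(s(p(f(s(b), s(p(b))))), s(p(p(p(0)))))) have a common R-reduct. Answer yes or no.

yes — NF(t₁) = p(p(0)), NF(t₂) = p(p(0))

Reduce t₁ = f(s(g(0, f(s(p(e)), s(p(s(p(b))))))), s(f(f(s(s(0)), s(p(s(s(0))))), s(p(p(p(p(0)))))))):
1. f(s(g(0, f(s(p(e)), s(p(s(p(b))))))), s(f(f(s(s(0)), s(p(s(s(0))))), s(p(p(p(p(0))))))))  →  f(s(b), s(f(f(s(s(0)), s(p(s(s(0))))), s(p(p(p(p(0))))))))   [R1 at 1.1]
2. f(s(b), s(f(f(s(s(0)), s(p(s(s(0))))), s(p(p(p(p(0))))))))  →  f(s(b), s(f(s(s(0)), s(p(p(p(p(0))))))))   [R3 at 2.1.1]
3. f(s(b), s(f(s(s(0)), s(p(p(p(p(0))))))))  →  f(s(b), s(p(p(p(0)))))   [R3 at 2.1]
4. f(s(b), s(p(p(p(0)))))  →  p(p(0))   [R3 at ε]

Reduce t₂ = q(f(s(p(f(s(b), s(p(b))))), s(p(p(p(0)))))):
1. q(f(s(p(f(s(b), s(p(b))))), s(p(p(p(0))))))  →  q(p(p(0)))   [R3 at 1]
2. q(p(p(0)))  →  p(p(0))   [R2 at ε]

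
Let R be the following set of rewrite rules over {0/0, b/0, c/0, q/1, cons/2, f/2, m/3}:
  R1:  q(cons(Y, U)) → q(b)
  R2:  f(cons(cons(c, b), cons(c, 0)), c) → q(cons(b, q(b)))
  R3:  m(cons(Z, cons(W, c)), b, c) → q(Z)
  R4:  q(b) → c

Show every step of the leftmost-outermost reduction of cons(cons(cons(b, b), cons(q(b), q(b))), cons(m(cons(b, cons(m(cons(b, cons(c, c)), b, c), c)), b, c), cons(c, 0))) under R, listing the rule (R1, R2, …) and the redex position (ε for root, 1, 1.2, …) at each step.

cons(cons(cons(b, b), cons(c, c)), cons(c, cons(c, 0)))

1. cons(cons(cons(b, b), cons(q(b), q(b))), cons(m(cons(b, cons(m(cons(b, cons(c, c)), b, c), c)), b, c), cons(c, 0)))  →  cons(cons(cons(b, b), cons(c, q(b))), cons(m(cons(b, cons(m(cons(b, cons(c, c)), b, c), c)), b, c), cons(c, 0)))   [R4 at 1.2.1]
2. cons(cons(cons(b, b), cons(c, q(b))), cons(m(cons(b, cons(m(cons(b, cons(c, c)), b, c), c)), b, c), cons(c, 0)))  →  cons(cons(cons(b, b), cons(c, c)), cons(m(cons(b, cons(m(cons(b, cons(c, c)), b, c), c)), b, c), cons(c, 0)))   [R4 at 1.2.2]
3. cons(cons(cons(b, b), cons(c, c)), cons(m(cons(b, cons(m(cons(b, cons(c, c)), b, c), c)), b, c), cons(c, 0)))  →  cons(cons(cons(b, b), cons(c, c)), cons(q(b), cons(c, 0)))   [R3 at 2.1]
4. cons(cons(cons(b, b), cons(c, c)), cons(q(b), cons(c, 0)))  →  cons(cons(cons(b, b), cons(c, c)), cons(c, cons(c, 0)))   [R4 at 2.1]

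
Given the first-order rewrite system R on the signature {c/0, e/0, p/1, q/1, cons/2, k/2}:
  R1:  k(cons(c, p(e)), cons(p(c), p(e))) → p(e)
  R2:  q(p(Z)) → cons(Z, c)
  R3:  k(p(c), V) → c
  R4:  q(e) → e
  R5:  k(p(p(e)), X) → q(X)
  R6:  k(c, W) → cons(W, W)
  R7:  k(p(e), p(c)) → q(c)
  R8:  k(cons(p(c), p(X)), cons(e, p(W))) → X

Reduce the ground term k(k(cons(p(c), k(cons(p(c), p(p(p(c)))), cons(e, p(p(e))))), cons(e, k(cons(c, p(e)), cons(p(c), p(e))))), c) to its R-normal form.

1. k(k(cons(p(c), k(cons(p(c), p(p(p(c)))), cons(e, p(p(e))))), cons(e, k(cons(c, p(e)), cons(p(c), p(e))))), c)  →  k(k(cons(p(c), p(p(c))), cons(e, k(cons(c, p(e)), cons(p(c), p(e))))), c)   [R8 at 1.1.2]
2. k(k(cons(p(c), p(p(c))), cons(e, k(cons(c, p(e)), cons(p(c), p(e))))), c)  →  k(k(cons(p(c), p(p(c))), cons(e, p(e))), c)   [R1 at 1.2.2]
3. k(k(cons(p(c), p(p(c))), cons(e, p(e))), c)  →  k(p(c), c)   [R8 at 1]
4. k(p(c), c)  →  c   [R3 at ε]

c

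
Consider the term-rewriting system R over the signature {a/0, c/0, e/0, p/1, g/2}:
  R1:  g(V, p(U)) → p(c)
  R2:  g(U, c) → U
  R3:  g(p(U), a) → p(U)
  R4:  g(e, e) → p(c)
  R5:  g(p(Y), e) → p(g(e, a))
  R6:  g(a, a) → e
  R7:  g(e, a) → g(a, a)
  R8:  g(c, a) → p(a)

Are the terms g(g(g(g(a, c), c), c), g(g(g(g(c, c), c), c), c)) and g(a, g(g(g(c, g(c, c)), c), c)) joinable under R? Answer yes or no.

Reduce t₁ = g(g(g(g(a, c), c), c), g(g(g(g(c, c), c), c), c)):
1. g(g(g(g(a, c), c), c), g(g(g(g(c, c), c), c), c))  →  g(g(g(a, c), c), g(g(g(g(c, c), c), c), c))   [R2 at 1]
2. g(g(g(a, c), c), g(g(g(g(c, c), c), c), c))  →  g(g(a, c), g(g(g(g(c, c), c), c), c))   [R2 at 1]
3. g(g(a, c), g(g(g(g(c, c), c), c), c))  →  g(a, g(g(g(g(c, c), c), c), c))   [R2 at 1]
4. g(a, g(g(g(g(c, c), c), c), c))  →  g(a, g(g(g(c, c), c), c))   [R2 at 2]
5. g(a, g(g(g(c, c), c), c))  →  g(a, g(g(c, c), c))   [R2 at 2]
6. g(a, g(g(c, c), c))  →  g(a, g(c, c))   [R2 at 2]
7. g(a, g(c, c))  →  g(a, c)   [R2 at 2]
8. g(a, c)  →  a   [R2 at ε]

Reduce t₂ = g(a, g(g(g(c, g(c, c)), c), c)):
1. g(a, g(g(g(c, g(c, c)), c), c))  →  g(a, g(g(c, g(c, c)), c))   [R2 at 2]
2. g(a, g(g(c, g(c, c)), c))  →  g(a, g(c, g(c, c)))   [R2 at 2]
3. g(a, g(c, g(c, c)))  →  g(a, g(c, c))   [R2 at 2.2]
4. g(a, g(c, c))  →  g(a, c)   [R2 at 2]
5. g(a, c)  →  a   [R2 at ε]

yes — NF(t₁) = a, NF(t₂) = a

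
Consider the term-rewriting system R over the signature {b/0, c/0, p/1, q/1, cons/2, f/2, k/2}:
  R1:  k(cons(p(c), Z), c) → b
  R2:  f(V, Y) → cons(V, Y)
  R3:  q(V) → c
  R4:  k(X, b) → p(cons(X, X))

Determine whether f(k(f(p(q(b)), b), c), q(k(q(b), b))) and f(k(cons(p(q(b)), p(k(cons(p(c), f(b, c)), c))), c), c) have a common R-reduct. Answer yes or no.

yes — NF(t₁) = cons(b, c), NF(t₂) = cons(b, c)

Reduce t₁ = f(k(f(p(q(b)), b), c), q(k(q(b), b))):
1. f(k(f(p(q(b)), b), c), q(k(q(b), b)))  →  cons(k(f(p(q(b)), b), c), q(k(q(b), b)))   [R2 at ε]
2. cons(k(f(p(q(b)), b), c), q(k(q(b), b)))  →  cons(k(cons(p(q(b)), b), c), q(k(q(b), b)))   [R2 at 1.1]
3. cons(k(cons(p(q(b)), b), c), q(k(q(b), b)))  →  cons(k(cons(p(c), b), c), q(k(q(b), b)))   [R3 at 1.1.1.1]
4. cons(k(cons(p(c), b), c), q(k(q(b), b)))  →  cons(b, q(k(q(b), b)))   [R1 at 1]
5. cons(b, q(k(q(b), b)))  →  cons(b, c)   [R3 at 2]

Reduce t₂ = f(k(cons(p(q(b)), p(k(cons(p(c), f(b, c)), c))), c), c):
1. f(k(cons(p(q(b)), p(k(cons(p(c), f(b, c)), c))), c), c)  →  cons(k(cons(p(q(b)), p(k(cons(p(c), f(b, c)), c))), c), c)   [R2 at ε]
2. cons(k(cons(p(q(b)), p(k(cons(p(c), f(b, c)), c))), c), c)  →  cons(k(cons(p(c), p(k(cons(p(c), f(b, c)), c))), c), c)   [R3 at 1.1.1.1]
3. cons(k(cons(p(c), p(k(cons(p(c), f(b, c)), c))), c), c)  →  cons(b, c)   [R1 at 1]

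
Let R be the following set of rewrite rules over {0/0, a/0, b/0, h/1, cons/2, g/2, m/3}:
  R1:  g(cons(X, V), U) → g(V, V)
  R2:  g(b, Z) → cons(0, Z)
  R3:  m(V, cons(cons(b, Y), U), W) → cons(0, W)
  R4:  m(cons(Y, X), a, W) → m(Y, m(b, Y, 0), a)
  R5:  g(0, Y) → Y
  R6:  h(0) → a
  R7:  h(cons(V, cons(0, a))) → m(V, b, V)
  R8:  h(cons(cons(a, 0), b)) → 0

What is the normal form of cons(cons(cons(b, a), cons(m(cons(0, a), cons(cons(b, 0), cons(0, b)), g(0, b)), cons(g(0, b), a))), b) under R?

cons(cons(cons(b, a), cons(cons(0, b), cons(b, a))), b)

1. cons(cons(cons(b, a), cons(m(cons(0, a), cons(cons(b, 0), cons(0, b)), g(0, b)), cons(g(0, b), a))), b)  →  cons(cons(cons(b, a), cons(cons(0, g(0, b)), cons(g(0, b), a))), b)   [R3 at 1.2.1]
2. cons(cons(cons(b, a), cons(cons(0, g(0, b)), cons(g(0, b), a))), b)  →  cons(cons(cons(b, a), cons(cons(0, b), cons(g(0, b), a))), b)   [R5 at 1.2.1.2]
3. cons(cons(cons(b, a), cons(cons(0, b), cons(g(0, b), a))), b)  →  cons(cons(cons(b, a), cons(cons(0, b), cons(b, a))), b)   [R5 at 1.2.2.1]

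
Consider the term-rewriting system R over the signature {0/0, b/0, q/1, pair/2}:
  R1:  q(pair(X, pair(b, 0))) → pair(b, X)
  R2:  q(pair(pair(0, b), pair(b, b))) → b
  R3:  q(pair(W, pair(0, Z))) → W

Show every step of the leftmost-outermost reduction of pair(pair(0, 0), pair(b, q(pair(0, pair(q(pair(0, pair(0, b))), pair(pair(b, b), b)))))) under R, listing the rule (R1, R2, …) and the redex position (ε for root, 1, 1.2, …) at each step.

1. pair(pair(0, 0), pair(b, q(pair(0, pair(q(pair(0, pair(0, b))), pair(pair(b, b), b))))))  →  pair(pair(0, 0), pair(b, q(pair(0, pair(0, pair(pair(b, b), b))))))   [R3 at 2.2.1.2.1]
2. pair(pair(0, 0), pair(b, q(pair(0, pair(0, pair(pair(b, b), b))))))  →  pair(pair(0, 0), pair(b, 0))   [R3 at 2.2]

pair(pair(0, 0), pair(b, 0))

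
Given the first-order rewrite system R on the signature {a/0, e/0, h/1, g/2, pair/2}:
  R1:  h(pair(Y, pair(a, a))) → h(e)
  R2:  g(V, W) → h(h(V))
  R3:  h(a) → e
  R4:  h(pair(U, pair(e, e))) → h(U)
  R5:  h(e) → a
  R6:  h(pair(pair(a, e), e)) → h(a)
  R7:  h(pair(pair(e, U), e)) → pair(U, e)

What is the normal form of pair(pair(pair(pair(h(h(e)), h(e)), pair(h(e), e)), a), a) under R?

1. pair(pair(pair(pair(h(h(e)), h(e)), pair(h(e), e)), a), a)  →  pair(pair(pair(pair(h(a), h(e)), pair(h(e), e)), a), a)   [R5 at 1.1.1.1.1]
2. pair(pair(pair(pair(h(a), h(e)), pair(h(e), e)), a), a)  →  pair(pair(pair(pair(e, h(e)), pair(h(e), e)), a), a)   [R3 at 1.1.1.1]
3. pair(pair(pair(pair(e, h(e)), pair(h(e), e)), a), a)  →  pair(pair(pair(pair(e, a), pair(h(e), e)), a), a)   [R5 at 1.1.1.2]
4. pair(pair(pair(pair(e, a), pair(h(e), e)), a), a)  →  pair(pair(pair(pair(e, a), pair(a, e)), a), a)   [R5 at 1.1.2.1]

pair(pair(pair(pair(e, a), pair(a, e)), a), a)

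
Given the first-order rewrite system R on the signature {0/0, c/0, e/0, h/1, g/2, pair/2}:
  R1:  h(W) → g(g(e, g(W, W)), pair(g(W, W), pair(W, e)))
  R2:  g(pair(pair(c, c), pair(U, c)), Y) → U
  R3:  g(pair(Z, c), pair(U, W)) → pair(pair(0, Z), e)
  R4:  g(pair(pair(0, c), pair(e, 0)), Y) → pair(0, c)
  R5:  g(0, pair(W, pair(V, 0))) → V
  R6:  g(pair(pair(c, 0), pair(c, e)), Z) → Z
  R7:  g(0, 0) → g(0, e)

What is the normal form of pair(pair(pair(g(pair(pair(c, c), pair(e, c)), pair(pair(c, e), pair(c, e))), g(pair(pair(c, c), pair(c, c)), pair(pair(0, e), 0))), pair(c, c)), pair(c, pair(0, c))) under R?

1. pair(pair(pair(g(pair(pair(c, c), pair(e, c)), pair(pair(c, e), pair(c, e))), g(pair(pair(c, c), pair(c, c)), pair(pair(0, e), 0))), pair(c, c)), pair(c, pair(0, c)))  →  pair(pair(pair(e, g(pair(pair(c, c), pair(c, c)), pair(pair(0, e), 0))), pair(c, c)), pair(c, pair(0, c)))   [R2 at 1.1.1]
2. pair(pair(pair(e, g(pair(pair(c, c), pair(c, c)), pair(pair(0, e), 0))), pair(c, c)), pair(c, pair(0, c)))  →  pair(pair(pair(e, c), pair(c, c)), pair(c, pair(0, c)))   [R2 at 1.1.2]

pair(pair(pair(e, c), pair(c, c)), pair(c, pair(0, c)))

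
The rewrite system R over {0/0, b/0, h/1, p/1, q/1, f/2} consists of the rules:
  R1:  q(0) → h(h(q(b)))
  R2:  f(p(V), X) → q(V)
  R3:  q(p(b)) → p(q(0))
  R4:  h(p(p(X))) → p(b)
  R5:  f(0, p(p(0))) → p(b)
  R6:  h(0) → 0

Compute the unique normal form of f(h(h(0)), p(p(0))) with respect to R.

1. f(h(h(0)), p(p(0)))  →  f(h(0), p(p(0)))   [R6 at 1.1]
2. f(h(0), p(p(0)))  →  f(0, p(p(0)))   [R6 at 1]
3. f(0, p(p(0)))  →  p(b)   [R5 at ε]

p(b)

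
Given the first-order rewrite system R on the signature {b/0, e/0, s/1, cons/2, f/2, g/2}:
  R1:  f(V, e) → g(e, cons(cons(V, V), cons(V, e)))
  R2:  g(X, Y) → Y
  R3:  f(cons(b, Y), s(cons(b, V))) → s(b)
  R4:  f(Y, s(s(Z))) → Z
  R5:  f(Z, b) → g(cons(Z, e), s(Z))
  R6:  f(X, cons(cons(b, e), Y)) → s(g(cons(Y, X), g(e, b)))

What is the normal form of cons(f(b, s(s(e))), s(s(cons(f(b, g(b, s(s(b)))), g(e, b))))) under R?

cons(e, s(s(cons(b, b))))

1. cons(f(b, s(s(e))), s(s(cons(f(b, g(b, s(s(b)))), g(e, b)))))  →  cons(e, s(s(cons(f(b, g(b, s(s(b)))), g(e, b)))))   [R4 at 1]
2. cons(e, s(s(cons(f(b, g(b, s(s(b)))), g(e, b)))))  →  cons(e, s(s(cons(f(b, s(s(b))), g(e, b)))))   [R2 at 2.1.1.1.2]
3. cons(e, s(s(cons(f(b, s(s(b))), g(e, b)))))  →  cons(e, s(s(cons(b, g(e, b)))))   [R4 at 2.1.1.1]
4. cons(e, s(s(cons(b, g(e, b)))))  →  cons(e, s(s(cons(b, b))))   [R2 at 2.1.1.2]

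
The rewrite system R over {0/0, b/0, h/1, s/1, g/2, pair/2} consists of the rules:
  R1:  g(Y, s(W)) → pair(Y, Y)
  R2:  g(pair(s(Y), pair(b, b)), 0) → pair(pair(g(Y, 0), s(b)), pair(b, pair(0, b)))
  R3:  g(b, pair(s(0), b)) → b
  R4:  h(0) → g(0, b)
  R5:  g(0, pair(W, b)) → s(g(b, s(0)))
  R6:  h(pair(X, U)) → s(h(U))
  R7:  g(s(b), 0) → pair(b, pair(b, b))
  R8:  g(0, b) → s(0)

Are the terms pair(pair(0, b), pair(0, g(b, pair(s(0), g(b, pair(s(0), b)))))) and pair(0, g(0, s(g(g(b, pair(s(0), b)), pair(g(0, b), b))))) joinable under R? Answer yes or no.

no — NF(t₁) = pair(pair(0, b), pair(0, b)), NF(t₂) = pair(0, pair(0, 0))

Reduce t₁ = pair(pair(0, b), pair(0, g(b, pair(s(0), g(b, pair(s(0), b)))))):
1. pair(pair(0, b), pair(0, g(b, pair(s(0), g(b, pair(s(0), b))))))  →  pair(pair(0, b), pair(0, g(b, pair(s(0), b))))   [R3 at 2.2.2.2]
2. pair(pair(0, b), pair(0, g(b, pair(s(0), b))))  →  pair(pair(0, b), pair(0, b))   [R3 at 2.2]

Reduce t₂ = pair(0, g(0, s(g(g(b, pair(s(0), b)), pair(g(0, b), b))))):
1. pair(0, g(0, s(g(g(b, pair(s(0), b)), pair(g(0, b), b)))))  →  pair(0, pair(0, 0))   [R1 at 2]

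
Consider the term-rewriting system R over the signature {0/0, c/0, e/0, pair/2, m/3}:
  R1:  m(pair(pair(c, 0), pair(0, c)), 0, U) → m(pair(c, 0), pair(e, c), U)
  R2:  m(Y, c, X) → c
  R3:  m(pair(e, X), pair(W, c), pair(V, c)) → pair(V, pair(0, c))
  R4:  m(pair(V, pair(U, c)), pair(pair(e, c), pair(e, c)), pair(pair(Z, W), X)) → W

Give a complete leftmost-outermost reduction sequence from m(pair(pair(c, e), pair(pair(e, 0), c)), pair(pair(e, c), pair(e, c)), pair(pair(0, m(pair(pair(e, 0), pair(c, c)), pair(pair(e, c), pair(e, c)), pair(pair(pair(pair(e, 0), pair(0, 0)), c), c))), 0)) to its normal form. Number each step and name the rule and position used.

1. m(pair(pair(c, e), pair(pair(e, 0), c)), pair(pair(e, c), pair(e, c)), pair(pair(0, m(pair(pair(e, 0), pair(c, c)), pair(pair(e, c), pair(e, c)), pair(pair(pair(pair(e, 0), pair(0, 0)), c), c))), 0))  →  m(pair(pair(e, 0), pair(c, c)), pair(pair(e, c), pair(e, c)), pair(pair(pair(pair(e, 0), pair(0, 0)), c), c))   [R4 at ε]
2. m(pair(pair(e, 0), pair(c, c)), pair(pair(e, c), pair(e, c)), pair(pair(pair(pair(e, 0), pair(0, 0)), c), c))  →  c   [R4 at ε]

c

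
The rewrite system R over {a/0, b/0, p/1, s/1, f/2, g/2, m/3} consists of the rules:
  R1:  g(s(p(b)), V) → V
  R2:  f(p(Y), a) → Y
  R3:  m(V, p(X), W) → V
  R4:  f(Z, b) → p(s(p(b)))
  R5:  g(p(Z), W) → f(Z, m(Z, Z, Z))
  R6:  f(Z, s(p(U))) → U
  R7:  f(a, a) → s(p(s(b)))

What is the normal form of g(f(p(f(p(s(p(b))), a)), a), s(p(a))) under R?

s(p(a))

1. g(f(p(f(p(s(p(b))), a)), a), s(p(a)))  →  g(f(p(s(p(b))), a), s(p(a)))   [R2 at 1]
2. g(f(p(s(p(b))), a), s(p(a)))  →  g(s(p(b)), s(p(a)))   [R2 at 1]
3. g(s(p(b)), s(p(a)))  →  s(p(a))   [R1 at ε]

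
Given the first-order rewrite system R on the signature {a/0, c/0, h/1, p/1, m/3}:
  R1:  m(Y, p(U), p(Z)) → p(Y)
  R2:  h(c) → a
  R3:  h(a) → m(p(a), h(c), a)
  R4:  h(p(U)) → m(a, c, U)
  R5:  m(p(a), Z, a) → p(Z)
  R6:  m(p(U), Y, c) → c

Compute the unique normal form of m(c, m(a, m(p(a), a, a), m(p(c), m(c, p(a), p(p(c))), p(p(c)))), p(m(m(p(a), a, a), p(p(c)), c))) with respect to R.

p(c)

1. m(c, m(a, m(p(a), a, a), m(p(c), m(c, p(a), p(p(c))), p(p(c)))), p(m(m(p(a), a, a), p(p(c)), c)))  →  m(c, m(a, p(a), m(p(c), m(c, p(a), p(p(c))), p(p(c)))), p(m(m(p(a), a, a), p(p(c)), c)))   [R5 at 2.2]
2. m(c, m(a, p(a), m(p(c), m(c, p(a), p(p(c))), p(p(c)))), p(m(m(p(a), a, a), p(p(c)), c)))  →  m(c, m(a, p(a), m(p(c), p(c), p(p(c)))), p(m(m(p(a), a, a), p(p(c)), c)))   [R1 at 2.3.2]
3. m(c, m(a, p(a), m(p(c), p(c), p(p(c)))), p(m(m(p(a), a, a), p(p(c)), c)))  →  m(c, m(a, p(a), p(p(c))), p(m(m(p(a), a, a), p(p(c)), c)))   [R1 at 2.3]
4. m(c, m(a, p(a), p(p(c))), p(m(m(p(a), a, a), p(p(c)), c)))  →  m(c, p(a), p(m(m(p(a), a, a), p(p(c)), c)))   [R1 at 2]
5. m(c, p(a), p(m(m(p(a), a, a), p(p(c)), c)))  →  p(c)   [R1 at ε]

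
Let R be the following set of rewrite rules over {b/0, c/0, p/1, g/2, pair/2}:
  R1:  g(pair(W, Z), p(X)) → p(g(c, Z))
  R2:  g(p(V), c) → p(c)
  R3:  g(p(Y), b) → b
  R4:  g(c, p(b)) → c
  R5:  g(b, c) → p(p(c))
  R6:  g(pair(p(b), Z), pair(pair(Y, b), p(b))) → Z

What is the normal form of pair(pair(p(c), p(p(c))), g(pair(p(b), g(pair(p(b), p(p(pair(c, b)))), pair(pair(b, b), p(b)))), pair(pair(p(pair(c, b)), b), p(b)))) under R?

1. pair(pair(p(c), p(p(c))), g(pair(p(b), g(pair(p(b), p(p(pair(c, b)))), pair(pair(b, b), p(b)))), pair(pair(p(pair(c, b)), b), p(b))))  →  pair(pair(p(c), p(p(c))), g(pair(p(b), p(p(pair(c, b)))), pair(pair(b, b), p(b))))   [R6 at 2]
2. pair(pair(p(c), p(p(c))), g(pair(p(b), p(p(pair(c, b)))), pair(pair(b, b), p(b))))  →  pair(pair(p(c), p(p(c))), p(p(pair(c, b))))   [R6 at 2]

pair(pair(p(c), p(p(c))), p(p(pair(c, b))))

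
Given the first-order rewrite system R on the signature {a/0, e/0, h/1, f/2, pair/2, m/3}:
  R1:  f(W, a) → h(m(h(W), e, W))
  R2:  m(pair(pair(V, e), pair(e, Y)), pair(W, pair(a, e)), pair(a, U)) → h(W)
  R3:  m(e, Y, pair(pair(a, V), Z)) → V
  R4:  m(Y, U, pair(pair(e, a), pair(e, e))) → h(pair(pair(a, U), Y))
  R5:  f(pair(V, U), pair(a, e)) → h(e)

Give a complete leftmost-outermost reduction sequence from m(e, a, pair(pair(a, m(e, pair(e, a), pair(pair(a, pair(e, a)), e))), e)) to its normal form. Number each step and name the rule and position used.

pair(e, a)

1. m(e, a, pair(pair(a, m(e, pair(e, a), pair(pair(a, pair(e, a)), e))), e))  →  m(e, pair(e, a), pair(pair(a, pair(e, a)), e))   [R3 at ε]
2. m(e, pair(e, a), pair(pair(a, pair(e, a)), e))  →  pair(e, a)   [R3 at ε]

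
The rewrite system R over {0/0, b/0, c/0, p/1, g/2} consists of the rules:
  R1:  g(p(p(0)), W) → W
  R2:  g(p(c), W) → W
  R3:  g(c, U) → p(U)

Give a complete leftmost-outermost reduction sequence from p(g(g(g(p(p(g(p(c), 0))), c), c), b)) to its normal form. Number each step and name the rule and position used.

1. p(g(g(g(p(p(g(p(c), 0))), c), c), b))  →  p(g(g(g(p(p(0)), c), c), b))   [R2 at 1.1.1.1.1.1]
2. p(g(g(g(p(p(0)), c), c), b))  →  p(g(g(c, c), b))   [R1 at 1.1.1]
3. p(g(g(c, c), b))  →  p(g(p(c), b))   [R3 at 1.1]
4. p(g(p(c), b))  →  p(b)   [R2 at 1]

p(b)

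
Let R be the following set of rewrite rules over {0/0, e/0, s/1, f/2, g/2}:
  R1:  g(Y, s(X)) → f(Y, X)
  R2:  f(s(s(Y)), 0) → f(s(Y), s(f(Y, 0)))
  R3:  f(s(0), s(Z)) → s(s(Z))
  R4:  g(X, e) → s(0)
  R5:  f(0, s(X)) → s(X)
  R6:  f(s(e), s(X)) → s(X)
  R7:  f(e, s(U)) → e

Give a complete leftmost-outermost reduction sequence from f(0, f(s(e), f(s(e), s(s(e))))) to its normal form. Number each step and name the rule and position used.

s(s(e))

1. f(0, f(s(e), f(s(e), s(s(e)))))  →  f(0, f(s(e), s(s(e))))   [R6 at 2.2]
2. f(0, f(s(e), s(s(e))))  →  f(0, s(s(e)))   [R6 at 2]
3. f(0, s(s(e)))  →  s(s(e))   [R5 at ε]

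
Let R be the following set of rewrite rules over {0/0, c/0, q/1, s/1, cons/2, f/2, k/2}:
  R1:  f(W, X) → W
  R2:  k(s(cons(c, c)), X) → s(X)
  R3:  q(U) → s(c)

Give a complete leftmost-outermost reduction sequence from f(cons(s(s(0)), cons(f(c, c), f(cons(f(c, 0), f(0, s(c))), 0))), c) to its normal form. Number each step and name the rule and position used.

cons(s(s(0)), cons(c, cons(c, 0)))

1. f(cons(s(s(0)), cons(f(c, c), f(cons(f(c, 0), f(0, s(c))), 0))), c)  →  cons(s(s(0)), cons(f(c, c), f(cons(f(c, 0), f(0, s(c))), 0)))   [R1 at ε]
2. cons(s(s(0)), cons(f(c, c), f(cons(f(c, 0), f(0, s(c))), 0)))  →  cons(s(s(0)), cons(c, f(cons(f(c, 0), f(0, s(c))), 0)))   [R1 at 2.1]
3. cons(s(s(0)), cons(c, f(cons(f(c, 0), f(0, s(c))), 0)))  →  cons(s(s(0)), cons(c, cons(f(c, 0), f(0, s(c)))))   [R1 at 2.2]
4. cons(s(s(0)), cons(c, cons(f(c, 0), f(0, s(c)))))  →  cons(s(s(0)), cons(c, cons(c, f(0, s(c)))))   [R1 at 2.2.1]
5. cons(s(s(0)), cons(c, cons(c, f(0, s(c)))))  →  cons(s(s(0)), cons(c, cons(c, 0)))   [R1 at 2.2.2]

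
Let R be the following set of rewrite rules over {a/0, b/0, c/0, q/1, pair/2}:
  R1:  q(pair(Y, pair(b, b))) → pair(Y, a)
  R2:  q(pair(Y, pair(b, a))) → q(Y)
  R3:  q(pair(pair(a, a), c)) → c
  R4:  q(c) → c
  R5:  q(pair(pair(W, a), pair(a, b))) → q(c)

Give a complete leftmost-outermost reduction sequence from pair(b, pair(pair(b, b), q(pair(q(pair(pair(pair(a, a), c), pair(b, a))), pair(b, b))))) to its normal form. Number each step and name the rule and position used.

pair(b, pair(pair(b, b), pair(c, a)))

1. pair(b, pair(pair(b, b), q(pair(q(pair(pair(pair(a, a), c), pair(b, a))), pair(b, b)))))  →  pair(b, pair(pair(b, b), pair(q(pair(pair(pair(a, a), c), pair(b, a))), a)))   [R1 at 2.2]
2. pair(b, pair(pair(b, b), pair(q(pair(pair(pair(a, a), c), pair(b, a))), a)))  →  pair(b, pair(pair(b, b), pair(q(pair(pair(a, a), c)), a)))   [R2 at 2.2.1]
3. pair(b, pair(pair(b, b), pair(q(pair(pair(a, a), c)), a)))  →  pair(b, pair(pair(b, b), pair(c, a)))   [R3 at 2.2.1]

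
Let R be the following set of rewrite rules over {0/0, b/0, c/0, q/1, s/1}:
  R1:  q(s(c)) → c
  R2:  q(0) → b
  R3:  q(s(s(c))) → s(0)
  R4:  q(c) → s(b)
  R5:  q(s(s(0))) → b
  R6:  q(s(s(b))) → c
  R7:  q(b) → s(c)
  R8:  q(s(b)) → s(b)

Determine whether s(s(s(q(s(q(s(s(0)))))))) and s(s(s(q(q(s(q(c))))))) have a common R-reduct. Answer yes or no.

Reduce t₁ = s(s(s(q(s(q(s(s(0)))))))):
1. s(s(s(q(s(q(s(s(0))))))))  →  s(s(s(q(s(b)))))   [R5 at 1.1.1.1.1]
2. s(s(s(q(s(b)))))  →  s(s(s(s(b))))   [R8 at 1.1.1]

Reduce t₂ = s(s(s(q(q(s(q(c))))))):
1. s(s(s(q(q(s(q(c)))))))  →  s(s(s(q(q(s(s(b)))))))   [R4 at 1.1.1.1.1.1]
2. s(s(s(q(q(s(s(b)))))))  →  s(s(s(q(c))))   [R6 at 1.1.1.1]
3. s(s(s(q(c))))  →  s(s(s(s(b))))   [R4 at 1.1.1]

yes — NF(t₁) = s(s(s(s(b)))), NF(t₂) = s(s(s(s(b))))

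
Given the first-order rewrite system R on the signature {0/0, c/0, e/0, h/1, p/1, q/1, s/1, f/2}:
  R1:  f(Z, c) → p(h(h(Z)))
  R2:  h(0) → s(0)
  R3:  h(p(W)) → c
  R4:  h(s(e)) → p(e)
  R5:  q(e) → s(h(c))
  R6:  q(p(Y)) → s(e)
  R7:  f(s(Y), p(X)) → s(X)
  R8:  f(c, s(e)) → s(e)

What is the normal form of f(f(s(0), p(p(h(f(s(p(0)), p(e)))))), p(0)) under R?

s(0)

1. f(f(s(0), p(p(h(f(s(p(0)), p(e)))))), p(0))  →  f(s(p(h(f(s(p(0)), p(e))))), p(0))   [R7 at 1]
2. f(s(p(h(f(s(p(0)), p(e))))), p(0))  →  s(0)   [R7 at ε]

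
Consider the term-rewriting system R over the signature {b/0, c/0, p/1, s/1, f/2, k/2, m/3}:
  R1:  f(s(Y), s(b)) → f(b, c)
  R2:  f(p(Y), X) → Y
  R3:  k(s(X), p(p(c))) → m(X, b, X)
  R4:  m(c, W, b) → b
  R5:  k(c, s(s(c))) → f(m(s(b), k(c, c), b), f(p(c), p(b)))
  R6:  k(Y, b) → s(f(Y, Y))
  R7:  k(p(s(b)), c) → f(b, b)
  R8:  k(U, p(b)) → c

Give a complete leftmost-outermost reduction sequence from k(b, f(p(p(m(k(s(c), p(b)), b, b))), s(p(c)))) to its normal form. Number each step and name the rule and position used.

1. k(b, f(p(p(m(k(s(c), p(b)), b, b))), s(p(c))))  →  k(b, p(m(k(s(c), p(b)), b, b)))   [R2 at 2]
2. k(b, p(m(k(s(c), p(b)), b, b)))  →  k(b, p(m(c, b, b)))   [R8 at 2.1.1]
3. k(b, p(m(c, b, b)))  →  k(b, p(b))   [R4 at 2.1]
4. k(b, p(b))  →  c   [R8 at ε]

c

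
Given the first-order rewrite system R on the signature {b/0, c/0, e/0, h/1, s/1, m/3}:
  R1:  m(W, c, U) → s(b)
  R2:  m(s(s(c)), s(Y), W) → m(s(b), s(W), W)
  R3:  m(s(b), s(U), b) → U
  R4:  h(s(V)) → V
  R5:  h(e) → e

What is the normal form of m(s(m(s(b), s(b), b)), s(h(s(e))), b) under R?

1. m(s(m(s(b), s(b), b)), s(h(s(e))), b)  →  m(s(b), s(h(s(e))), b)   [R3 at 1.1]
2. m(s(b), s(h(s(e))), b)  →  h(s(e))   [R3 at ε]
3. h(s(e))  →  e   [R4 at ε]

e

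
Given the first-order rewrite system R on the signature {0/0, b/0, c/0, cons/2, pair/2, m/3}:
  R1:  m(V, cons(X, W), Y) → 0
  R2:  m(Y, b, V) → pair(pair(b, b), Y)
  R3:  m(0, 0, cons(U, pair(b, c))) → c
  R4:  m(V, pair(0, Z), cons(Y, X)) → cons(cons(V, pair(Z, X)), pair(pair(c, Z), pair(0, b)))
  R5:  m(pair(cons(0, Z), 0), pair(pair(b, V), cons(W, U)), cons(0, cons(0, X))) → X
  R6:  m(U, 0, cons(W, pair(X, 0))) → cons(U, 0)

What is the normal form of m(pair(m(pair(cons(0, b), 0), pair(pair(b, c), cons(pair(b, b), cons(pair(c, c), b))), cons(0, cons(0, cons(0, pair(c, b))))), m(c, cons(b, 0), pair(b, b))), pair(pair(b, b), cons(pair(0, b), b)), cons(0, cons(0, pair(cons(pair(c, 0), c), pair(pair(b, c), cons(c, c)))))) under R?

pair(cons(pair(c, 0), c), pair(pair(b, c), cons(c, c)))

1. m(pair(m(pair(cons(0, b), 0), pair(pair(b, c), cons(pair(b, b), cons(pair(c, c), b))), cons(0, cons(0, cons(0, pair(c, b))))), m(c, cons(b, 0), pair(b, b))), pair(pair(b, b), cons(pair(0, b), b)), cons(0, cons(0, pair(cons(pair(c, 0), c), pair(pair(b, c), cons(c, c))))))  →  m(pair(cons(0, pair(c, b)), m(c, cons(b, 0), pair(b, b))), pair(pair(b, b), cons(pair(0, b), b)), cons(0, cons(0, pair(cons(pair(c, 0), c), pair(pair(b, c), cons(c, c))))))   [R5 at 1.1]
2. m(pair(cons(0, pair(c, b)), m(c, cons(b, 0), pair(b, b))), pair(pair(b, b), cons(pair(0, b), b)), cons(0, cons(0, pair(cons(pair(c, 0), c), pair(pair(b, c), cons(c, c))))))  →  m(pair(cons(0, pair(c, b)), 0), pair(pair(b, b), cons(pair(0, b), b)), cons(0, cons(0, pair(cons(pair(c, 0), c), pair(pair(b, c), cons(c, c))))))   [R1 at 1.2]
3. m(pair(cons(0, pair(c, b)), 0), pair(pair(b, b), cons(pair(0, b), b)), cons(0, cons(0, pair(cons(pair(c, 0), c), pair(pair(b, c), cons(c, c))))))  →  pair(cons(pair(c, 0), c), pair(pair(b, c), cons(c, c)))   [R5 at ε]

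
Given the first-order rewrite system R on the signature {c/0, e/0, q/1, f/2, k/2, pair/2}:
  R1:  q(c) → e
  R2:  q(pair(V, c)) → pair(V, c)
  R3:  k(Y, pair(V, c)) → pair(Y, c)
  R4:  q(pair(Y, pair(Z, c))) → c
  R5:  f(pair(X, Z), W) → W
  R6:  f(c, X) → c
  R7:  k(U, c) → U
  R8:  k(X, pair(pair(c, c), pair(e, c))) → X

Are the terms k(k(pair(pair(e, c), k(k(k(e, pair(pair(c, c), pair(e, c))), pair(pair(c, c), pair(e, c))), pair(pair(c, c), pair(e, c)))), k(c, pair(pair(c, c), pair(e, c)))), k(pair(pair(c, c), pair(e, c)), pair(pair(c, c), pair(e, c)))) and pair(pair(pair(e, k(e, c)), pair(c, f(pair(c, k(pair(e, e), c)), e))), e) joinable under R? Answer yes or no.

no — NF(t₁) = pair(pair(e, c), e), NF(t₂) = pair(pair(pair(e, e), pair(c, e)), e)

Reduce t₁ = k(k(pair(pair(e, c), k(k(k(e, pair(pair(c, c), pair(e, c))), pair(pair(c, c), pair(e, c))), pair(pair(c, c), pair(e, c)))), k(c, pair(pair(c, c), pair(e, c)))), k(pair(pair(c, c), pair(e, c)), pair(pair(c, c), pair(e, c)))):
1. k(k(pair(pair(e, c), k(k(k(e, pair(pair(c, c), pair(e, c))), pair(pair(c, c), pair(e, c))), pair(pair(c, c), pair(e, c)))), k(c, pair(pair(c, c), pair(e, c)))), k(pair(pair(c, c), pair(e, c)), pair(pair(c, c), pair(e, c))))  →  k(k(pair(pair(e, c), k(k(e, pair(pair(c, c), pair(e, c))), pair(pair(c, c), pair(e, c)))), k(c, pair(pair(c, c), pair(e, c)))), k(pair(pair(c, c), pair(e, c)), pair(pair(c, c), pair(e, c))))   [R8 at 1.1.2]
2. k(k(pair(pair(e, c), k(k(e, pair(pair(c, c), pair(e, c))), pair(pair(c, c), pair(e, c)))), k(c, pair(pair(c, c), pair(e, c)))), k(pair(pair(c, c), pair(e, c)), pair(pair(c, c), pair(e, c))))  →  k(k(pair(pair(e, c), k(e, pair(pair(c, c), pair(e, c)))), k(c, pair(pair(c, c), pair(e, c)))), k(pair(pair(c, c), pair(e, c)), pair(pair(c, c), pair(e, c))))   [R8 at 1.1.2]
3. k(k(pair(pair(e, c), k(e, pair(pair(c, c), pair(e, c)))), k(c, pair(pair(c, c), pair(e, c)))), k(pair(pair(c, c), pair(e, c)), pair(pair(c, c), pair(e, c))))  →  k(k(pair(pair(e, c), e), k(c, pair(pair(c, c), pair(e, c)))), k(pair(pair(c, c), pair(e, c)), pair(pair(c, c), pair(e, c))))   [R8 at 1.1.2]
4. k(k(pair(pair(e, c), e), k(c, pair(pair(c, c), pair(e, c)))), k(pair(pair(c, c), pair(e, c)), pair(pair(c, c), pair(e, c))))  →  k(k(pair(pair(e, c), e), c), k(pair(pair(c, c), pair(e, c)), pair(pair(c, c), pair(e, c))))   [R8 at 1.2]
5. k(k(pair(pair(e, c), e), c), k(pair(pair(c, c), pair(e, c)), pair(pair(c, c), pair(e, c))))  →  k(pair(pair(e, c), e), k(pair(pair(c, c), pair(e, c)), pair(pair(c, c), pair(e, c))))   [R7 at 1]
6. k(pair(pair(e, c), e), k(pair(pair(c, c), pair(e, c)), pair(pair(c, c), pair(e, c))))  →  k(pair(pair(e, c), e), pair(pair(c, c), pair(e, c)))   [R8 at 2]
7. k(pair(pair(e, c), e), pair(pair(c, c), pair(e, c)))  →  pair(pair(e, c), e)   [R8 at ε]

Reduce t₂ = pair(pair(pair(e, k(e, c)), pair(c, f(pair(c, k(pair(e, e), c)), e))), e):
1. pair(pair(pair(e, k(e, c)), pair(c, f(pair(c, k(pair(e, e), c)), e))), e)  →  pair(pair(pair(e, e), pair(c, f(pair(c, k(pair(e, e), c)), e))), e)   [R7 at 1.1.2]
2. pair(pair(pair(e, e), pair(c, f(pair(c, k(pair(e, e), c)), e))), e)  →  pair(pair(pair(e, e), pair(c, e)), e)   [R5 at 1.2.2]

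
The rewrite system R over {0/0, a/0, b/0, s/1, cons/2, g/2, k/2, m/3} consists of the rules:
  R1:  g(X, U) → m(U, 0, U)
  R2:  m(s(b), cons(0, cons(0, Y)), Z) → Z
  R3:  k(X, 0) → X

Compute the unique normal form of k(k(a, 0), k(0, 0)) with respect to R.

a

1. k(k(a, 0), k(0, 0))  →  k(a, k(0, 0))   [R3 at 1]
2. k(a, k(0, 0))  →  k(a, 0)   [R3 at 2]
3. k(a, 0)  →  a   [R3 at ε]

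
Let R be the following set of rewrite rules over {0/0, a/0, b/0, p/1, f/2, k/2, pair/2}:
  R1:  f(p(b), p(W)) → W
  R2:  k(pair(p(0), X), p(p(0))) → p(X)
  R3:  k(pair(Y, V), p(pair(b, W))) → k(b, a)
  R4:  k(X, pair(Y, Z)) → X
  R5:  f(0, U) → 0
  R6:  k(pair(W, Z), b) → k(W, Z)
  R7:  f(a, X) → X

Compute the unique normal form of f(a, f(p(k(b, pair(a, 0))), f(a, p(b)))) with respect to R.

b

1. f(a, f(p(k(b, pair(a, 0))), f(a, p(b))))  →  f(p(k(b, pair(a, 0))), f(a, p(b)))   [R7 at ε]
2. f(p(k(b, pair(a, 0))), f(a, p(b)))  →  f(p(b), f(a, p(b)))   [R4 at 1.1]
3. f(p(b), f(a, p(b)))  →  f(p(b), p(b))   [R7 at 2]
4. f(p(b), p(b))  →  b   [R1 at ε]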